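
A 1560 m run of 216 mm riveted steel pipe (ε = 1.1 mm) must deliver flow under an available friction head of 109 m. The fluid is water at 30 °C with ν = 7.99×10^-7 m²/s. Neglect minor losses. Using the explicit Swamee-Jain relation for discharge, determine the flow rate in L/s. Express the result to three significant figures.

Q ≈ 114 L/s

Swamee-Jain (Type II): Q = -0.965·√(gD⁵h_f/L)·ln[ε/(3.7D) + √(3.17ν²L/(gD³h_f))]
√(gD⁵h_f/L) = √(9.81·0.216⁵·109/1560) = 0.01795
ε/(3.7D) = 0.00138; √(3.17ν²L/(gD³h_f)) = 1.71×10^-5
Q = -0.965·0.01795·ln(0.001393) = 0.1139 m³/s
Check: V = 3.11 m/s, Re = 8.40×10^5, f = 0.03072, h_f = 109 m ≈ 109 m ✓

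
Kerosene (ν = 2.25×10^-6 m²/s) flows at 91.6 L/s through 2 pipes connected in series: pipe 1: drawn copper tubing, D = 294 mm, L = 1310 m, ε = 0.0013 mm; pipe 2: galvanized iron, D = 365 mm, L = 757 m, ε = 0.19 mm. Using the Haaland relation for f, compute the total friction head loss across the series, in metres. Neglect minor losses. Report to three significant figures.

Pipe 1: V = 1.349 m/s, Re = 1.76×10^5, ε/D = 4.42×10^-6, f = 0.01591, h_1 = f(L/D)V²/2g = 6.578 m
Pipe 2: V = 0.8754 m/s, Re = 1.42×10^5, ε/D = 5.21×10^-4, f = 0.01936, h_2 = f(L/D)V²/2g = 1.568 m
Series → Q common, losses add: H = Σh = 8.146 m

H ≈ 8.15 m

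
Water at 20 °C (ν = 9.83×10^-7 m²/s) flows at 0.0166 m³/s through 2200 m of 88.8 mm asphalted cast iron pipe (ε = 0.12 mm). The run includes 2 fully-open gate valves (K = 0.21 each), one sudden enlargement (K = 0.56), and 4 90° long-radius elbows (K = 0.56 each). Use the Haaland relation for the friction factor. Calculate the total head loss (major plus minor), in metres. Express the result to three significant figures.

H_L ≈ 201 m

V = 4Q/(πD²) = 2.680 m/s; V²/2g = 0.3662 m
Re = 2.42×10^5, ε/D = 0.00135 → f = 0.02205 (Haaland)
Major: h_f = f(L/D)·V²/2g = 0.02205·24775·0.3662 = 200.0 m
Minor: ΣK = 3.22; h_m = ΣK·V²/2g = 1.179 m
Total H_L = 200.0 + 1.179 = 201.2 m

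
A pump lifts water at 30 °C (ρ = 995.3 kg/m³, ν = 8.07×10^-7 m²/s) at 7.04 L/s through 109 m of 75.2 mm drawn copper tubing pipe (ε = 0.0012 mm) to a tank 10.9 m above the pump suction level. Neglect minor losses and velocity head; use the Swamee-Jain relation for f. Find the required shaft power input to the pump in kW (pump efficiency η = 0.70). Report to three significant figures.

V = 4Q/(πD²) = 1.585 m/s; Re = 1.48×10^5; ε/D = 1.60×10^-5; f = 0.01661
h_f = f(L/D)V²/2g = 3.084 m
Total head H = z + h_f = 10.9 + 3.084 = 13.98 m
P_hyd = ρgQH = 995.3·9.81·0.00704·13.98 = 0.9612 kW
P_shaft = P_hyd/η = 0.9612/0.70 = 1.373 kW

P_shaft ≈ 1.37 kW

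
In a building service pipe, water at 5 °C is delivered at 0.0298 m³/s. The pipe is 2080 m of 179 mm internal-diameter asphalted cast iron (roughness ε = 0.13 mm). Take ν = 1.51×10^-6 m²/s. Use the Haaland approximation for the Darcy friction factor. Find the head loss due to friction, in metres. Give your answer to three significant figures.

V = 4Q/(πD²) = 4·0.0298/(π·0.179²) = 1.184 m/s
Re = VD/ν = 1.184·0.179/1.51×10^-6 = 1.40×10^5 → turbulent
ε/D = 0.13/179 = 7.26×10^-4
Haaland: f = 0.02029
h_f = f(L/D)V²/(2g) = 0.02029·(2080/0.179)·1.184²/(2·9.81) = 16.85 m

h_f ≈ 16.9 m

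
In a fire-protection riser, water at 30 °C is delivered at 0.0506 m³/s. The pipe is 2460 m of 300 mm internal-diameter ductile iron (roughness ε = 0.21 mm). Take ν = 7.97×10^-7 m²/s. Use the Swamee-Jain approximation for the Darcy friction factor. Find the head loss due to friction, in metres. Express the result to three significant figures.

V = 4Q/(πD²) = 4·0.0506/(π·0.300²) = 0.7158 m/s
Re = VD/ν = 0.7158·0.300/7.97×10^-7 = 2.69×10^5 → turbulent
ε/D = 0.21/300 = 7.00×10^-4
Swamee-Jain: f = 0.01952
h_f = f(L/D)V²/(2g) = 0.01952·(2460/0.300)·0.7158²/(2·9.81) = 4.180 m

h_f ≈ 4.18 m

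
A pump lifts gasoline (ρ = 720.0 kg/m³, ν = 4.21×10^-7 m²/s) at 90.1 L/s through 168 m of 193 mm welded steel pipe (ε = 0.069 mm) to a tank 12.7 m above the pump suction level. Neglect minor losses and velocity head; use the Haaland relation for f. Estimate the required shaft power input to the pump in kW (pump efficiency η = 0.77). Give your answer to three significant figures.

V = 4Q/(πD²) = 3.080 m/s; Re = 1.41×10^6; ε/D = 3.58×10^-4; f = 0.01594
h_f = f(L/D)V²/2g = 6.710 m
Total head H = z + h_f = 12.7 + 6.710 = 19.41 m
P_hyd = ρgQH = 720.0·9.81·0.0901·19.41 = 12.35 kW
P_shaft = P_hyd/η = 12.35/0.77 = 16.04 kW

P_shaft ≈ 16.0 kW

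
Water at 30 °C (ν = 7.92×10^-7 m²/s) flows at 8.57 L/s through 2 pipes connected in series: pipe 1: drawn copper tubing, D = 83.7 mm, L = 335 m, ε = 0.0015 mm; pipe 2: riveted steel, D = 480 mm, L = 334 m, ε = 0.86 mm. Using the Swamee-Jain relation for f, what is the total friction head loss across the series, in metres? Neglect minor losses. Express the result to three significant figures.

H ≈ 8.06 m

Pipe 1: V = 1.558 m/s, Re = 1.65×10^5, ε/D = 1.79×10^-5, f = 0.01629, h_1 = f(L/D)V²/2g = 8.059 m
Pipe 2: V = 0.04736 m/s, Re = 2.87×10^4, ε/D = 0.00179, f = 0.02811, h_2 = f(L/D)V²/2g = 0.002236 m
Series → Q common, losses add: H = Σh = 8.061 m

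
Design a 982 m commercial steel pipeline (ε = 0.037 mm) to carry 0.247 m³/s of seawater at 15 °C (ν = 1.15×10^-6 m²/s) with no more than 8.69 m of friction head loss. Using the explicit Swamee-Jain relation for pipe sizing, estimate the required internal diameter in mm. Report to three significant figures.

D ≈ 384 mm

Swamee-Jain (Type III): D = 0.66·[ε^1.25·(LQ²/(gh_f))^4.75 + ν·Q^9.4·(L/(gh_f))^5.2]^0.04
LQ²/(gh_f) = 0.7028; L/(gh_f) = 11.52
Term 1 = ε^1.25·(…)^4.75 = 5.40×10^-7; Term 2 = ν·Q^9.4·(…)^5.2 = 7.44×10^-7
D = 0.66·(5.40×10^-7 + 7.44×10^-7)^0.04 = 0.3836 m = 384 mm
Check: V = 2.14 m/s, Re = 7.13×10^5, f = 0.01388, h_f = 8.27 m ≈ 8.69 m ✓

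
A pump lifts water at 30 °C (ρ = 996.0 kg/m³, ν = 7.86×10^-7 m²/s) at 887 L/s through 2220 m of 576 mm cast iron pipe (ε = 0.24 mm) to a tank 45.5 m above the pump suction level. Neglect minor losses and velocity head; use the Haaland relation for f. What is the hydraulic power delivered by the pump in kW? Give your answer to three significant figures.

P_hyd ≈ 715 kW

V = 4Q/(πD²) = 3.404 m/s; Re = 2.49×10^6; ε/D = 4.17×10^-4; f = 0.01628
h_f = f(L/D)V²/2g = 37.05 m
Total head H = z + h_f = 45.5 + 37.05 = 82.55 m
P_hyd = ρgQH = 996.0·9.81·0.887·82.55 = 715.4 kW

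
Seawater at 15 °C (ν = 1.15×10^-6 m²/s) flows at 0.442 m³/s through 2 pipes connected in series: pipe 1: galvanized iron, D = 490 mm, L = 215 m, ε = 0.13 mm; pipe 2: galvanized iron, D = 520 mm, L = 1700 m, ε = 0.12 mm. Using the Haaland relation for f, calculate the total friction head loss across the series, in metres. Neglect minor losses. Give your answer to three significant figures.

Pipe 1: V = 2.344 m/s, Re = 9.99×10^5, ε/D = 2.65×10^-4, f = 0.01528, h_1 = f(L/D)V²/2g = 1.877 m
Pipe 2: V = 2.081 m/s, Re = 9.41×10^5, ε/D = 2.31×10^-4, f = 0.01497, h_2 = f(L/D)V²/2g = 10.81 m
Series → Q common, losses add: H = Σh = 12.68 m

H ≈ 12.7 m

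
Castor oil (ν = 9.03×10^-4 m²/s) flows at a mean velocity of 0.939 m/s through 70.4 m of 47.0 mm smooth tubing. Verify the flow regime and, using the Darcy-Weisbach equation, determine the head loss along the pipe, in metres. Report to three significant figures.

h_f ≈ 88.1 m

Re = VD/ν = 0.939·0.04700/9.03×10^-4 = 48.9 → laminar (Re < 2300)
f = 64/Re = 1.309
h_f = f(L/D)V²/(2g) = 1.309·(70.4/0.04700)·0.939²/(2·9.81) = 88.15 m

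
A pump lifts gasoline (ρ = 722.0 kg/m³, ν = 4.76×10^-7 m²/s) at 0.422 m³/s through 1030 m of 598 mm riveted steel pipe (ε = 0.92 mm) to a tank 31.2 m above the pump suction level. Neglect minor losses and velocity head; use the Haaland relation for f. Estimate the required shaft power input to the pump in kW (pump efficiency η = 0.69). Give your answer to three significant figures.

V = 4Q/(πD²) = 1.503 m/s; Re = 1.89×10^6; ε/D = 0.00154; f = 0.02202
h_f = f(L/D)V²/2g = 4.363 m
Total head H = z + h_f = 31.2 + 4.363 = 35.56 m
P_hyd = ρgQH = 722.0·9.81·0.422·35.56 = 106.3 kW
P_shaft = P_hyd/η = 106.3/0.69 = 154.1 kW

P_shaft ≈ 154 kW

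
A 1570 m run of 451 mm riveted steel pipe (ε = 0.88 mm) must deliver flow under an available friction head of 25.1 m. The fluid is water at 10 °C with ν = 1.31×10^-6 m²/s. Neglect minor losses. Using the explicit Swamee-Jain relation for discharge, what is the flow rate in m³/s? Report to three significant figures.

Swamee-Jain (Type II): Q = -0.965·√(gD⁵h_f/L)·ln[ε/(3.7D) + √(3.17ν²L/(gD³h_f))]
√(gD⁵h_f/L) = √(9.81·0.451⁵·25.1/1570) = 0.05410
ε/(3.7D) = 5.27×10^-4; √(3.17ν²L/(gD³h_f)) = 1.94×10^-5
Q = -0.965·0.05410·ln(5.468×10^-4) = 0.3921 m³/s
Check: V = 2.45 m/s, Re = 8.45×10^5, f = 0.02357, h_f = 25.2 m ≈ 25.1 m ✓

Q ≈ 0.392 m³/s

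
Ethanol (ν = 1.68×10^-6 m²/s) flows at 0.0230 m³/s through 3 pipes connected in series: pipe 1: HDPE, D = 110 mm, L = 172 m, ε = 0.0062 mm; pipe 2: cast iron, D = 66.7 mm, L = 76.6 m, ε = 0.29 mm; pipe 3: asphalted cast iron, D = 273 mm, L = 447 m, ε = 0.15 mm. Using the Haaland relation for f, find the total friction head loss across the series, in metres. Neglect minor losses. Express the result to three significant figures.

Pipe 1: V = 2.420 m/s, Re = 1.58×10^5, ε/D = 5.64×10^-5, f = 0.01655, h_1 = f(L/D)V²/2g = 7.726 m
Pipe 2: V = 6.582 m/s, Re = 2.61×10^5, ε/D = 0.00435, f = 0.02954, h_2 = f(L/D)V²/2g = 74.93 m
Pipe 3: V = 0.3929 m/s, Re = 6.39×10^4, ε/D = 5.49×10^-4, f = 0.02155, h_3 = f(L/D)V²/2g = 0.2777 m
Series → Q common, losses add: H = Σh = 82.93 m

H ≈ 82.9 m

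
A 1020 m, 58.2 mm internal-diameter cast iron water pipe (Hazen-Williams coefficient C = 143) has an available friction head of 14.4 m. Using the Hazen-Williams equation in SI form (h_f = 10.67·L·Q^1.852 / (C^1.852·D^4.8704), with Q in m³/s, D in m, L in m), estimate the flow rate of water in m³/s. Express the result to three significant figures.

Q ≈ 0.00225 m³/s

Rearranging: Q = [h_f·C^1.852·D^4.8704 / (10.67·L)]^(1/1.852)
Q = [14.4·143^1.852·0.0582^4.8704 / (10.67·1020)]^0.540 = 0.002255 m³/s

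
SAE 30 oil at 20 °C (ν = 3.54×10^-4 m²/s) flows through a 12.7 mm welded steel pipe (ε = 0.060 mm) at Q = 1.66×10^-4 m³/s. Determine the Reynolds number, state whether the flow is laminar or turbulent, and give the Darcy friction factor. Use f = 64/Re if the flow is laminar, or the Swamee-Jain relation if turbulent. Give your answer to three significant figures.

V = 4Q/(πD²) = 1.310 m/s
Re = VD/ν = 1.310·0.0127/3.54×10^-4 = 47.0
Re < 2300 → laminar → f = 64/Re = 1.361

Re ≈ 47.0; laminar; f = 64/Re ≈ 1.36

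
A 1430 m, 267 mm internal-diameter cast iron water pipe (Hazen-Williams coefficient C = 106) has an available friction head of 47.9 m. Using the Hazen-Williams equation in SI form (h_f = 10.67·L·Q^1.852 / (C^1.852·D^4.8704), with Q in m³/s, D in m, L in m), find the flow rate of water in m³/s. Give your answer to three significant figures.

Q ≈ 0.146 m³/s

Rearranging: Q = [h_f·C^1.852·D^4.8704 / (10.67·L)]^(1/1.852)
Q = [47.9·106^1.852·0.267^4.8704 / (10.67·1430)]^0.540 = 0.1464 m³/s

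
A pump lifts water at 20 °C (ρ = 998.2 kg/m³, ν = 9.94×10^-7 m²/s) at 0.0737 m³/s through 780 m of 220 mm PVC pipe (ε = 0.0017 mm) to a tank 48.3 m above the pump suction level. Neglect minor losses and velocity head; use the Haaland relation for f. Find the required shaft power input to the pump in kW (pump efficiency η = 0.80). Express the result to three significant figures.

V = 4Q/(πD²) = 1.939 m/s; Re = 4.29×10^5; ε/D = 7.73×10^-6; f = 0.01351
h_f = f(L/D)V²/2g = 9.174 m
Total head H = z + h_f = 48.3 + 9.174 = 57.47 m
P_hyd = ρgQH = 998.2·9.81·0.0737·57.47 = 41.48 kW
P_shaft = P_hyd/η = 41.48/0.80 = 51.85 kW

P_shaft ≈ 51.8 kW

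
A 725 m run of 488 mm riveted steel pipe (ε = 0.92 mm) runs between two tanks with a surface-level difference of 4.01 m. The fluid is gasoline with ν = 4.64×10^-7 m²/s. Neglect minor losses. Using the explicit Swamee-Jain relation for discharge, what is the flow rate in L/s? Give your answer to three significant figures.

Q ≈ 283 L/s

Swamee-Jain (Type II): Q = -0.965·√(gD⁵h_f/L)·ln[ε/(3.7D) + √(3.17ν²L/(gD³h_f))]
√(gD⁵h_f/L) = √(9.81·0.488⁵·4.01/725) = 0.03875
ε/(3.7D) = 5.10×10^-4; √(3.17ν²L/(gD³h_f)) = 1.04×10^-5
Q = -0.965·0.03875·ln(5.199×10^-4) = 0.2828 m³/s
Check: V = 1.51 m/s, Re = 1.59×10^6, f = 0.02323, h_f = 4.02 m ≈ 4.01 m ✓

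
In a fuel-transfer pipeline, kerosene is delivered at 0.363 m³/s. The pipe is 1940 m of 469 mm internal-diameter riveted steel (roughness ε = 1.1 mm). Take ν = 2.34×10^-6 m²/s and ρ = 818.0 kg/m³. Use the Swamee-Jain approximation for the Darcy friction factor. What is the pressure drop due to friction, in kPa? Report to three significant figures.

V = 4Q/(πD²) = 4·0.363/(π·0.469²) = 2.101 m/s
Re = VD/ν = 2.101·0.469/2.34×10^-6 = 4.21×10^5 → turbulent
ε/D = 1.1/469 = 0.00235
Swamee-Jain: f = 0.02495
h_f = f(L/D)V²/(2g) = 0.02495·(1940/0.469)·2.101²/(2·9.81) = 23.23 m
Δp = ρg·h_f = 818.0·9.81·23.23 = 186.4 kPa

Δp ≈ 186 kPa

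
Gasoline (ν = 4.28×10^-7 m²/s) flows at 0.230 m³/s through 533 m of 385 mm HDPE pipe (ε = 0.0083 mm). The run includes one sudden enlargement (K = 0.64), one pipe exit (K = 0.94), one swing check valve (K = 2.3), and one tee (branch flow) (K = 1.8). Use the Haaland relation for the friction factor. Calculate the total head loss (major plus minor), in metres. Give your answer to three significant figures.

H_L ≈ 4.20 m

V = 4Q/(πD²) = 1.976 m/s; V²/2g = 0.1989 m
Re = 1.78×10^6, ε/D = 2.16×10^-5 → f = 0.01113 (Haaland)
Major: h_f = f(L/D)·V²/2g = 0.01113·1384·0.1989 = 3.066 m
Minor: ΣK = 5.68; h_m = ΣK·V²/2g = 1.130 m
Total H_L = 3.066 + 1.130 = 4.196 m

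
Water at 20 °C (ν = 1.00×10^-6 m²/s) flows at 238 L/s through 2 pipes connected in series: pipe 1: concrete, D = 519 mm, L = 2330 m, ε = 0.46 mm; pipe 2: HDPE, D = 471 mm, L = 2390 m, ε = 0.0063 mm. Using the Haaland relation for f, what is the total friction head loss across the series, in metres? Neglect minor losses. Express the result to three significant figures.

Pipe 1: V = 1.125 m/s, Re = 5.84×10^5, ε/D = 8.86×10^-4, f = 0.01960, h_1 = f(L/D)V²/2g = 5.676 m
Pipe 2: V = 1.366 m/s, Re = 6.43×10^5, ε/D = 1.34×10^-5, f = 0.01268, h_2 = f(L/D)V²/2g = 6.118 m
Series → Q common, losses add: H = Σh = 11.79 m

H ≈ 11.8 m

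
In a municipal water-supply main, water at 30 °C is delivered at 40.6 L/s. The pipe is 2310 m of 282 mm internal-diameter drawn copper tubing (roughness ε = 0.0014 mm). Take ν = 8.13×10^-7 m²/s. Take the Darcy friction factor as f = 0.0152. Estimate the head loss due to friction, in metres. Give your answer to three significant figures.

h_f ≈ 2.68 m

V = 4Q/(πD²) = 4·0.0406/(π·0.282²) = 0.6500 m/s
h_f = f(L/D)V²/(2g) = 0.01520·(2310/0.282)·0.6500²/(2·9.81) = 2.682 m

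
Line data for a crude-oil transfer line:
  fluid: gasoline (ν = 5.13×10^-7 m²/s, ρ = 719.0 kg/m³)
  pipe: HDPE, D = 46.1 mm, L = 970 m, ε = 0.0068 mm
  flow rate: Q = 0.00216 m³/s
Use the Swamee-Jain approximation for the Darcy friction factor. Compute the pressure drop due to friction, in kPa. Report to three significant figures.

V = 4Q/(πD²) = 4·0.00216/(π·0.0461²) = 1.294 m/s
Re = VD/ν = 1.294·0.0461/5.13×10^-7 = 1.16×10^5 → turbulent
ε/D = 0.0068/46.1 = 1.48×10^-4
Swamee-Jain: f = 0.01824
h_f = f(L/D)V²/(2g) = 0.01824·(970/0.0461)·1.294²/(2·9.81) = 32.75 m
Δp = ρg·h_f = 719.0·9.81·32.75 = 231.0 kPa

Δp ≈ 231 kPa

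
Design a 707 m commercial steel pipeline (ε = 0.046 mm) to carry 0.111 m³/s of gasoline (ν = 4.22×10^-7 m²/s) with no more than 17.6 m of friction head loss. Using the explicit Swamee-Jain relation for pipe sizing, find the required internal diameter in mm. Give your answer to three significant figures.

Swamee-Jain (Type III): D = 0.66·[ε^1.25·(LQ²/(gh_f))^4.75 + ν·Q^9.4·(L/(gh_f))^5.2]^0.04
LQ²/(gh_f) = 0.05045; L/(gh_f) = 4.095
Term 1 = ε^1.25·(…)^4.75 = 2.61×10^-12; Term 2 = ν·Q^9.4·(…)^5.2 = 6.84×10^-13
D = 0.66·(2.61×10^-12 + 6.84×10^-13)^0.04 = 0.2292 m = 229 mm
Check: V = 2.69 m/s, Re = 1.46×10^6, f = 0.01450, h_f = 16.5 m ≈ 17.6 m ✓

D ≈ 229 mm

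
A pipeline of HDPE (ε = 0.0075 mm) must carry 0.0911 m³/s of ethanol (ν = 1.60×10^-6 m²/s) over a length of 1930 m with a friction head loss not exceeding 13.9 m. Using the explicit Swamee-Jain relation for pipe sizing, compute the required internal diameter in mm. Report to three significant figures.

Swamee-Jain (Type III): D = 0.66·[ε^1.25·(LQ²/(gh_f))^4.75 + ν·Q^9.4·(L/(gh_f))^5.2]^0.04
LQ²/(gh_f) = 0.1175; L/(gh_f) = 14.15
Term 1 = ε^1.25·(…)^4.75 = 1.50×10^-11; Term 2 = ν·Q^9.4·(…)^5.2 = 2.56×10^-10
D = 0.66·(1.50×10^-11 + 2.56×10^-10)^0.04 = 0.2734 m = 273 mm
Check: V = 1.55 m/s, Re = 2.65×10^5, f = 0.01501, h_f = 13.0 m ≈ 13.9 m ✓

D ≈ 273 mm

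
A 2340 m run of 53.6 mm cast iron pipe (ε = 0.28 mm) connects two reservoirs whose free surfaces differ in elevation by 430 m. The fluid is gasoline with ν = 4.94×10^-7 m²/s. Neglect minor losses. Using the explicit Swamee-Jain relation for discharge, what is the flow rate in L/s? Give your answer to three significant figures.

Q ≈ 5.62 L/s

Swamee-Jain (Type II): Q = -0.965·√(gD⁵h_f/L)·ln[ε/(3.7D) + √(3.17ν²L/(gD³h_f))]
√(gD⁵h_f/L) = √(9.81·0.0536⁵·430/2340) = 8.930×10^-4
ε/(3.7D) = 0.00141; √(3.17ν²L/(gD³h_f)) = 5.28×10^-5
Q = -0.965·8.930×10^-4·ln(0.001465) = 0.005624 m³/s
Check: V = 2.49 m/s, Re = 2.70×10^5, f = 0.03126, h_f = 432 m ≈ 430 m ✓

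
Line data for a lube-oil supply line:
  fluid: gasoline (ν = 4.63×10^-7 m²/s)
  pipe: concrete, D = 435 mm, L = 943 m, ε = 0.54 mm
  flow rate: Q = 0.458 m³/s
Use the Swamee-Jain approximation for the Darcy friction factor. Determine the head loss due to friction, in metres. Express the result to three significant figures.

h_f ≈ 21.9 m

V = 4Q/(πD²) = 4·0.458/(π·0.435²) = 3.082 m/s
Re = VD/ν = 3.082·0.435/4.63×10^-7 = 2.90×10^6 → turbulent
ε/D = 0.54/435 = 0.00124
Swamee-Jain: f = 0.02085
h_f = f(L/D)V²/(2g) = 0.02085·(943/0.435)·3.082²/(2·9.81) = 21.87 m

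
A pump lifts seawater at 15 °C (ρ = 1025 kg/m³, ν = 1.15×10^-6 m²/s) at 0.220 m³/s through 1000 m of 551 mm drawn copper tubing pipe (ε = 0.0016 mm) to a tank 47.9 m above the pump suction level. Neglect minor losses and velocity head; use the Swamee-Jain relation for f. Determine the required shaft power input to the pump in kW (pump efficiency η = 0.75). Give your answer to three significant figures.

V = 4Q/(πD²) = 0.9226 m/s; Re = 4.42×10^5; ε/D = 2.90×10^-6; f = 0.01343
h_f = f(L/D)V²/2g = 1.057 m
Total head H = z + h_f = 47.9 + 1.057 = 48.96 m
P_hyd = ρgQH = 1025·9.81·0.220·48.96 = 108.3 kW
P_shaft = P_hyd/η = 108.3/0.75 = 144.4 kW

P_shaft ≈ 144 kW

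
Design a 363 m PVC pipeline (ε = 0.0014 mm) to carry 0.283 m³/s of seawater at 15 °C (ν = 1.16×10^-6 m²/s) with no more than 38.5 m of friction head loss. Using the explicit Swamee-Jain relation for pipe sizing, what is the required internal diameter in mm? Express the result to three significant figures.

D ≈ 236 mm

Swamee-Jain (Type III): D = 0.66·[ε^1.25·(LQ²/(gh_f))^4.75 + ν·Q^9.4·(L/(gh_f))^5.2]^0.04
LQ²/(gh_f) = 0.07698; L/(gh_f) = 0.9611
Term 1 = ε^1.25·(…)^4.75 = 2.47×10^-13; Term 2 = ν·Q^9.4·(…)^5.2 = 6.63×10^-12
D = 0.66·(2.47×10^-13 + 6.63×10^-12)^0.04 = 0.2361 m = 236 mm
Check: V = 6.47 m/s, Re = 1.32×10^6, f = 0.01126, h_f = 36.9 m ≈ 38.5 m ✓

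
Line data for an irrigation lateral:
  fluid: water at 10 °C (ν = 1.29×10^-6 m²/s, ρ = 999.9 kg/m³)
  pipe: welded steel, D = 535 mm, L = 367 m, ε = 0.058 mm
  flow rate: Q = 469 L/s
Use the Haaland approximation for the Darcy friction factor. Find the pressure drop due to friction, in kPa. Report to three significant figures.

V = 4Q/(πD²) = 4·0.469/(π·0.535²) = 2.086 m/s
Re = VD/ν = 2.086·0.535/1.29×10^-6 = 8.65×10^5 → turbulent
ε/D = 0.058/535 = 1.08×10^-4
Haaland: f = 0.01361
h_f = f(L/D)V²/(2g) = 0.01361·(367/0.535)·2.086²/(2·9.81) = 2.071 m
Δp = ρg·h_f = 999.9·9.81·2.071 = 20.31 kPa

Δp ≈ 20.3 kPa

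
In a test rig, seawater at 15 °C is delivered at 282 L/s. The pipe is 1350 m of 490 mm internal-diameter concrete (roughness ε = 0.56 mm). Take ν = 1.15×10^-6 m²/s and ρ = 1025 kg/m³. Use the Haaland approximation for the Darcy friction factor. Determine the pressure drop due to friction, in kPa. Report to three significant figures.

Δp ≈ 65.4 kPa

V = 4Q/(πD²) = 4·0.282/(π·0.490²) = 1.495 m/s
Re = VD/ν = 1.495·0.490/1.15×10^-6 = 6.37×10^5 → turbulent
ε/D = 0.56/490 = 0.00114
Haaland: f = 0.02071
h_f = f(L/D)V²/(2g) = 0.02071·(1350/0.490)·1.495²/(2·9.81) = 6.502 m
Δp = ρg·h_f = 1025·9.81·6.502 = 65.38 kPa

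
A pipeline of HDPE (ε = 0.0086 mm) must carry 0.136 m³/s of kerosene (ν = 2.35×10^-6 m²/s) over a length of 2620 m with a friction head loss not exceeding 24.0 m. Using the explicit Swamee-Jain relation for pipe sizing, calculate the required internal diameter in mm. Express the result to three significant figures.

Swamee-Jain (Type III): D = 0.66·[ε^1.25·(LQ²/(gh_f))^4.75 + ν·Q^9.4·(L/(gh_f))^5.2]^0.04
LQ²/(gh_f) = 0.2058; L/(gh_f) = 11.13
Term 1 = ε^1.25·(…)^4.75 = 2.55×10^-10; Term 2 = ν·Q^9.4·(…)^5.2 = 4.65×10^-9
D = 0.66·(2.55×10^-10 + 4.65×10^-9)^0.04 = 0.3070 m = 307 mm
Check: V = 1.84 m/s, Re = 2.40×10^5, f = 0.01528, h_f = 22.4 m ≈ 24.0 m ✓

D ≈ 307 mm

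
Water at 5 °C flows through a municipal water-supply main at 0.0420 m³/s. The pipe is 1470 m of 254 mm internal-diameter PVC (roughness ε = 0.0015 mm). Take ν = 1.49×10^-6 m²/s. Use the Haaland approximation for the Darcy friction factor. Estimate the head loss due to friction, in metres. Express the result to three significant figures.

V = 4Q/(πD²) = 4·0.0420/(π·0.254²) = 0.8289 m/s
Re = VD/ν = 0.8289·0.254/1.49×10^-6 = 1.41×10^5 → turbulent
ε/D = 0.0015/254 = 5.91×10^-6
Haaland: f = 0.01663
h_f = f(L/D)V²/(2g) = 0.01663·(1470/0.254)·0.8289²/(2·9.81) = 3.370 m

h_f ≈ 3.37 m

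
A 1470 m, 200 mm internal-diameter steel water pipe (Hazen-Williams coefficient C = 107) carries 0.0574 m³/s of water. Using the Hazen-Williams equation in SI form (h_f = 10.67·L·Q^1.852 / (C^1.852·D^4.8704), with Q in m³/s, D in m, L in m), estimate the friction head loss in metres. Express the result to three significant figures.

h_f ≈ 34.9 m

h_f = 10.67·1470·0.0574^1.852 / (107^1.852·0.200^4.8704) = 34.90 m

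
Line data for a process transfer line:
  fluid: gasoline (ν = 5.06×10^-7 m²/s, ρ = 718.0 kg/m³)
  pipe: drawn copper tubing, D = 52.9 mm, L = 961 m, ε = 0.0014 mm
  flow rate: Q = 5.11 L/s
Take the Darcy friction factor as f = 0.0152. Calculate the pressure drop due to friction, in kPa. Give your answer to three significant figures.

Δp ≈ 536 kPa

V = 4Q/(πD²) = 4·0.00511/(π·0.0529²) = 2.325 m/s
h_f = f(L/D)V²/(2g) = 0.01520·(961/0.0529)·2.325²/(2·9.81) = 76.08 m
Δp = ρg·h_f = 718.0·9.81·76.08 = 535.9 kPa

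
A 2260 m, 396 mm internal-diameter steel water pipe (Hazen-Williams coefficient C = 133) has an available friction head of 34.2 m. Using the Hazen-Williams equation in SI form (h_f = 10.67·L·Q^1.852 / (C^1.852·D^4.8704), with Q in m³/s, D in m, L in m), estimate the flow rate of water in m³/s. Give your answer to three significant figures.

Rearranging: Q = [h_f·C^1.852·D^4.8704 / (10.67·L)]^(1/1.852)
Q = [34.2·133^1.852·0.396^4.8704 / (10.67·2260)]^0.540 = 0.3372 m³/s

Q ≈ 0.337 m³/s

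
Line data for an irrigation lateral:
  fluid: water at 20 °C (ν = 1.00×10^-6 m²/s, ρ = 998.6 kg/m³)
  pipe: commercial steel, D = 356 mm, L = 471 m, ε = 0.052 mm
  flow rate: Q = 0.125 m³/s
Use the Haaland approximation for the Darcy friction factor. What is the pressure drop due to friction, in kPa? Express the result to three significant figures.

V = 4Q/(πD²) = 4·0.125/(π·0.356²) = 1.256 m/s
Re = VD/ν = 1.256·0.356/1.00×10^-6 = 4.47×10^5 → turbulent
ε/D = 0.052/356 = 1.46×10^-4
Haaland: f = 0.01493
h_f = f(L/D)V²/(2g) = 0.01493·(471/0.356)·1.256²/(2·9.81) = 1.587 m
Δp = ρg·h_f = 998.6·9.81·1.587 = 15.55 kPa

Δp ≈ 15.6 kPa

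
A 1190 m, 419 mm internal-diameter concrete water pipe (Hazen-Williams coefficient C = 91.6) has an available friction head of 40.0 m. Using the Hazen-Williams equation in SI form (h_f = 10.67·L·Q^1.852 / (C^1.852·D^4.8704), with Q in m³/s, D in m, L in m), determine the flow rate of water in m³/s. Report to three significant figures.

Q ≈ 0.415 m³/s

Rearranging: Q = [h_f·C^1.852·D^4.8704 / (10.67·L)]^(1/1.852)
Q = [40.0·91.6^1.852·0.419^4.8704 / (10.67·1190)]^0.540 = 0.4146 m³/s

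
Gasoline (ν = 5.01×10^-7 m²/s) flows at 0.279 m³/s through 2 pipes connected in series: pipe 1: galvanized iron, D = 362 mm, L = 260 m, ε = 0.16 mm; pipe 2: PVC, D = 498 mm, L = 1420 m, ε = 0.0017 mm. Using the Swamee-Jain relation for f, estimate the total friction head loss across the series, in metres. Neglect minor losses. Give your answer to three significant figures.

Pipe 1: V = 2.711 m/s, Re = 1.96×10^6, ε/D = 4.42×10^-4, f = 0.01661, h_1 = f(L/D)V²/2g = 4.468 m
Pipe 2: V = 1.432 m/s, Re = 1.42×10^6, ε/D = 3.41×10^-6, f = 0.01105, h_2 = f(L/D)V²/2g = 3.296 m
Series → Q common, losses add: H = Σh = 7.764 m

H ≈ 7.76 m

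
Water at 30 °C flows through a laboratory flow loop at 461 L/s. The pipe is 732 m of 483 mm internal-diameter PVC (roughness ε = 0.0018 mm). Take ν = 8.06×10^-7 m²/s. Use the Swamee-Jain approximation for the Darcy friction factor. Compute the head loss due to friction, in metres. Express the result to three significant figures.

V = 4Q/(πD²) = 4·0.461/(π·0.483²) = 2.516 m/s
Re = VD/ν = 2.516·0.483/8.06×10^-7 = 1.51×10^6 → turbulent
ε/D = 0.0018/483 = 3.73×10^-6
Swamee-Jain: f = 0.01097
h_f = f(L/D)V²/(2g) = 0.01097·(732/0.483)·2.516²/(2·9.81) = 5.362 m

h_f ≈ 5.36 m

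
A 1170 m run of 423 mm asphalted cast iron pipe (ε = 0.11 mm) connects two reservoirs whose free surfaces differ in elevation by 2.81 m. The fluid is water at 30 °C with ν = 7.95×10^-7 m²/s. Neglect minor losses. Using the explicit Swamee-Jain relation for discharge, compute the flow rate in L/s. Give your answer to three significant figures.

Swamee-Jain (Type II): Q = -0.965·√(gD⁵h_f/L)·ln[ε/(3.7D) + √(3.17ν²L/(gD³h_f))]
√(gD⁵h_f/L) = √(9.81·0.423⁵·2.81/1170) = 0.01786
ε/(3.7D) = 7.03×10^-5; √(3.17ν²L/(gD³h_f)) = 3.35×10^-5
Q = -0.965·0.01786·ln(1.038×10^-4) = 0.1581 m³/s
Check: V = 1.13 m/s, Re = 5.99×10^5, f = 0.01584, h_f = 2.83 m ≈ 2.81 m ✓

Q ≈ 158 L/s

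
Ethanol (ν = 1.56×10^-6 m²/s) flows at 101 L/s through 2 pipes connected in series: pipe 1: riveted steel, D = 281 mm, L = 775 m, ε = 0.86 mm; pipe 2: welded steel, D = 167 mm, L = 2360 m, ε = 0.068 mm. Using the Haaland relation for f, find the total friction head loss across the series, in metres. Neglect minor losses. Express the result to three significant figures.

Pipe 1: V = 1.629 m/s, Re = 2.93×10^5, ε/D = 0.00306, f = 0.02677, h_1 = f(L/D)V²/2g = 9.982 m
Pipe 2: V = 4.611 m/s, Re = 4.94×10^5, ε/D = 4.07×10^-4, f = 0.01697, h_2 = f(L/D)V²/2g = 259.9 m
Series → Q common, losses add: H = Σh = 269.9 m

H ≈ 270 m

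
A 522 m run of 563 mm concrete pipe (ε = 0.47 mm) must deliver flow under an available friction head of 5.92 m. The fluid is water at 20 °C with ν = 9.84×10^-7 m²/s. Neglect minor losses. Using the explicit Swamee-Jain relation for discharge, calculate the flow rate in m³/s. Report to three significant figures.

Swamee-Jain (Type II): Q = -0.965·√(gD⁵h_f/L)·ln[ε/(3.7D) + √(3.17ν²L/(gD³h_f))]
√(gD⁵h_f/L) = √(9.81·0.563⁵·5.92/522) = 0.07933
ε/(3.7D) = 2.26×10^-4; √(3.17ν²L/(gD³h_f)) = 1.24×10^-5
Q = -0.965·0.07933·ln(2.381×10^-4) = 0.6387 m³/s
Check: V = 2.57 m/s, Re = 1.47×10^6, f = 0.01911, h_f = 5.95 m ≈ 5.92 m ✓

Q ≈ 0.639 m³/s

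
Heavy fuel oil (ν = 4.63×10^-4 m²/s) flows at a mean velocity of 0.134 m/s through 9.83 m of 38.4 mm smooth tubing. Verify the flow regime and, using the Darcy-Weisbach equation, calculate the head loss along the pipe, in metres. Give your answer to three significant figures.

Re = VD/ν = 0.134·0.03840/4.63×10^-4 = 11.1 → laminar (Re < 2300)
f = 64/Re = 5.759
h_f = f(L/D)V²/(2g) = 5.759·(9.83/0.03840)·0.134²/(2·9.81) = 1.349 m

h_f ≈ 1.35 m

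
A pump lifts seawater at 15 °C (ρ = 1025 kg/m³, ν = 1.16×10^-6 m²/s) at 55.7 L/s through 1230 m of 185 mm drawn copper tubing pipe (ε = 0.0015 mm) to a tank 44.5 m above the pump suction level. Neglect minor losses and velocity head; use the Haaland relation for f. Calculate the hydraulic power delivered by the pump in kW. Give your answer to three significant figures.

P_hyd ≈ 36.5 kW

V = 4Q/(πD²) = 2.072 m/s; Re = 3.30×10^5; ε/D = 8.11×10^-6; f = 0.01415
h_f = f(L/D)V²/2g = 20.60 m
Total head H = z + h_f = 44.5 + 20.60 = 65.10 m
P_hyd = ρgQH = 1025·9.81·0.0557·65.10 = 36.46 kW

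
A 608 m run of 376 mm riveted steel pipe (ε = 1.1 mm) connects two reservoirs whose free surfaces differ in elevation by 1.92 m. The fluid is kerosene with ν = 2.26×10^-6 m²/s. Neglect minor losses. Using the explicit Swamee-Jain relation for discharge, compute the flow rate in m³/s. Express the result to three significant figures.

Q ≈ 0.103 m³/s

Swamee-Jain (Type II): Q = -0.965·√(gD⁵h_f/L)·ln[ε/(3.7D) + √(3.17ν²L/(gD³h_f))]
√(gD⁵h_f/L) = √(9.81·0.376⁵·1.92/608) = 0.01526
ε/(3.7D) = 7.91×10^-4; √(3.17ν²L/(gD³h_f)) = 9.92×10^-5
Q = -0.965·0.01526·ln(8.898×10^-4) = 0.1034 m³/s
Check: V = 0.931 m/s, Re = 1.55×10^5, f = 0.02706, h_f = 1.94 m ≈ 1.92 m ✓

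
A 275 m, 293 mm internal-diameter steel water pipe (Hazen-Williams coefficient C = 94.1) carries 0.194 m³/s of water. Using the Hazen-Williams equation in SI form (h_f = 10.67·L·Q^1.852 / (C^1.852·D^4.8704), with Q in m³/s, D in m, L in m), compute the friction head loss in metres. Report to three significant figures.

h_f = 10.67·275·0.194^1.852 / (94.1^1.852·0.293^4.8704) = 12.30 m

h_f ≈ 12.3 m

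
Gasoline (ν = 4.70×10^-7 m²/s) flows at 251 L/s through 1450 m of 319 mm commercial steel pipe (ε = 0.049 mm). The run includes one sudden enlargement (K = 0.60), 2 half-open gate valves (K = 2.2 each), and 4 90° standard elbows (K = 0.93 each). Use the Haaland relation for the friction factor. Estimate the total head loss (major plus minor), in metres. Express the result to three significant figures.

V = 4Q/(πD²) = 3.141 m/s; V²/2g = 0.5027 m
Re = 2.13×10^6, ε/D = 1.54×10^-4 → f = 0.01356 (Haaland)
Major: h_f = f(L/D)·V²/2g = 0.01356·4545·0.5027 = 30.98 m
Minor: ΣK = 8.72; h_m = ΣK·V²/2g = 4.384 m
Total H_L = 30.98 + 4.384 = 35.36 m

H_L ≈ 35.4 m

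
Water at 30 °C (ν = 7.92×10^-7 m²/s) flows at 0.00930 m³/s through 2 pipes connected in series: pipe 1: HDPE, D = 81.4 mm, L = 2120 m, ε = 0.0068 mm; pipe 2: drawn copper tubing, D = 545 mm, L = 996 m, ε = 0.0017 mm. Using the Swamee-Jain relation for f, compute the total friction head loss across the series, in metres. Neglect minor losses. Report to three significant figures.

Pipe 1: V = 1.787 m/s, Re = 1.84×10^5, ε/D = 8.35×10^-5, f = 0.01649, h_1 = f(L/D)V²/2g = 69.89 m
Pipe 2: V = 0.03987 m/s, Re = 2.74×10^4, ε/D = 3.12×10^-6, f = 0.02389, h_2 = f(L/D)V²/2g = 0.003537 m
Series → Q common, losses add: H = Σh = 69.89 m

H ≈ 69.9 m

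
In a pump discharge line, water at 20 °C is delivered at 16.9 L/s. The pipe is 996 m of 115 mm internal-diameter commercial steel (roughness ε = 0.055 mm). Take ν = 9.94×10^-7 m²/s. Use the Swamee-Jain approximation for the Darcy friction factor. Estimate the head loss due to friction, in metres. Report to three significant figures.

h_f ≈ 22.1 m

V = 4Q/(πD²) = 4·0.0169/(π·0.115²) = 1.627 m/s
Re = VD/ν = 1.627·0.115/9.94×10^-7 = 1.88×10^5 → turbulent
ε/D = 0.055/115 = 4.78×10^-4
Swamee-Jain: f = 0.01893
h_f = f(L/D)V²/(2g) = 0.01893·(996/0.115)·1.627²/(2·9.81) = 22.12 m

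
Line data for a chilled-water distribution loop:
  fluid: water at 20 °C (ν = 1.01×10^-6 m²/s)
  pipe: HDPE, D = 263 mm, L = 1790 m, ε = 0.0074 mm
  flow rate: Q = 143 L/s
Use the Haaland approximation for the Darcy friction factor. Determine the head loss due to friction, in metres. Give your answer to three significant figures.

V = 4Q/(πD²) = 4·0.143/(π·0.263²) = 2.632 m/s
Re = VD/ν = 2.632·0.263/1.01×10^-6 = 6.85×10^5 → turbulent
ε/D = 0.0074/263 = 2.81×10^-5
Haaland: f = 0.01277
h_f = f(L/D)V²/(2g) = 0.01277·(1790/0.263)·2.632²/(2·9.81) = 30.70 m

h_f ≈ 30.7 m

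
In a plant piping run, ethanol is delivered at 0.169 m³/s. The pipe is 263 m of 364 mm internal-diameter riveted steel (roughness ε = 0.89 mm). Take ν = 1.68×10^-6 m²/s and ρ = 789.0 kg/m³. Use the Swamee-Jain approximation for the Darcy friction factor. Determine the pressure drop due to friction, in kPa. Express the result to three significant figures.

V = 4Q/(πD²) = 4·0.169/(π·0.364²) = 1.624 m/s
Re = VD/ν = 1.624·0.364/1.68×10^-6 = 3.52×10^5 → turbulent
ε/D = 0.89/364 = 0.00245
Swamee-Jain: f = 0.02531
h_f = f(L/D)V²/(2g) = 0.02531·(263/0.364)·1.624²/(2·9.81) = 2.458 m
Δp = ρg·h_f = 789.0·9.81·2.458 = 19.02 kPa

Δp ≈ 19.0 kPa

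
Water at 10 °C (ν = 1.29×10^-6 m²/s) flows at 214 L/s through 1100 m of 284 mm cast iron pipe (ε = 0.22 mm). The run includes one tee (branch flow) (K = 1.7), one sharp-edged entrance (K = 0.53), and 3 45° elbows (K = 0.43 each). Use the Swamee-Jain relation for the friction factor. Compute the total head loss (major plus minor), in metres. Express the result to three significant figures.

V = 4Q/(πD²) = 3.378 m/s; V²/2g = 0.5817 m
Re = 7.44×10^5, ε/D = 7.75×10^-4 → f = 0.01906 (Swamee-Jain)
Major: h_f = f(L/D)·V²/2g = 0.01906·3873·0.5817 = 42.95 m
Minor: ΣK = 3.52; h_m = ΣK·V²/2g = 2.047 m
Total H_L = 42.95 + 2.047 = 45.00 m

H_L ≈ 45.0 m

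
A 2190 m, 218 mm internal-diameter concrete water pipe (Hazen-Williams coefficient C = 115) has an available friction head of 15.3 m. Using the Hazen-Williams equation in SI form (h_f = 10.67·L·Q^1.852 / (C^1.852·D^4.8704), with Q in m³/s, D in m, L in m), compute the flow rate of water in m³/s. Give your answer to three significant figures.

Rearranging: Q = [h_f·C^1.852·D^4.8704 / (10.67·L)]^(1/1.852)
Q = [15.3·115^1.852·0.218^4.8704 / (10.67·2190)]^0.540 = 0.03998 m³/s

Q ≈ 0.0400 m³/s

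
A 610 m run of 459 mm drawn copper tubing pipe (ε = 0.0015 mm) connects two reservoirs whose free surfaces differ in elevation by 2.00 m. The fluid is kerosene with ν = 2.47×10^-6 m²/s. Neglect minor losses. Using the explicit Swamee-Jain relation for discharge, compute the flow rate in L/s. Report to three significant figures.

Swamee-Jain (Type II): Q = -0.965·√(gD⁵h_f/L)·ln[ε/(3.7D) + √(3.17ν²L/(gD³h_f))]
√(gD⁵h_f/L) = √(9.81·0.459⁵·2.00/610) = 0.02560
ε/(3.7D) = 8.83×10^-7; √(3.17ν²L/(gD³h_f)) = 7.89×10^-5
Q = -0.965·0.02560·ln(7.974×10^-5) = 0.2331 m³/s
Check: V = 1.41 m/s, Re = 2.62×10^5, f = 0.01478, h_f = 1.99 m ≈ 2.00 m ✓

Q ≈ 233 L/s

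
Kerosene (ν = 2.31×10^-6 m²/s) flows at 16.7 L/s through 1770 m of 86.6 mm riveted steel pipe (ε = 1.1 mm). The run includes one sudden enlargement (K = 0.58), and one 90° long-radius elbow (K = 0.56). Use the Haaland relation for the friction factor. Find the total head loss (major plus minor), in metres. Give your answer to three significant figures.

H_L ≈ 350 m

V = 4Q/(πD²) = 2.835 m/s; V²/2g = 0.4097 m
Re = 1.06×10^5, ε/D = 0.0127 → f = 0.04171 (Haaland)
Major: h_f = f(L/D)·V²/2g = 0.04171·20439·0.4097 = 349.3 m
Minor: ΣK = 1.14; h_m = ΣK·V²/2g = 0.4671 m
Total H_L = 349.3 + 0.4671 = 349.7 m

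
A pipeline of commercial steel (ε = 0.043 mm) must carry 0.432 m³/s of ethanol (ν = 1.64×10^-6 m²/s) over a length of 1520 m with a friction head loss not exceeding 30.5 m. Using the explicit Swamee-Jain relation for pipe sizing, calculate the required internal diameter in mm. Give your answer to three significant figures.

D ≈ 407 mm

Swamee-Jain (Type III): D = 0.66·[ε^1.25·(LQ²/(gh_f))^4.75 + ν·Q^9.4·(L/(gh_f))^5.2]^0.04
LQ²/(gh_f) = 0.9481; L/(gh_f) = 5.080
Term 1 = ε^1.25·(…)^4.75 = 2.70×10^-6; Term 2 = ν·Q^9.4·(…)^5.2 = 2.88×10^-6
D = 0.66·(2.70×10^-6 + 2.88×10^-6)^0.04 = 0.4068 m = 407 mm
Check: V = 3.32 m/s, Re = 8.24×10^5, f = 0.01382, h_f = 29.1 m ≈ 30.5 m ✓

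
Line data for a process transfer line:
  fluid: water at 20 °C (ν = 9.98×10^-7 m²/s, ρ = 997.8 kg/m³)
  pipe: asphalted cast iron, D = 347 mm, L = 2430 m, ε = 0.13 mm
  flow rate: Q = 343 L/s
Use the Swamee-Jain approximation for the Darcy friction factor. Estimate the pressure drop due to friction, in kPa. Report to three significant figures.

V = 4Q/(πD²) = 4·0.343/(π·0.347²) = 3.627 m/s
Re = VD/ν = 3.627·0.347/9.98×10^-7 = 1.26×10^6 → turbulent
ε/D = 0.13/347 = 3.75×10^-4
Swamee-Jain: f = 0.01626
h_f = f(L/D)V²/(2g) = 0.01626·(2430/0.347)·3.627²/(2·9.81) = 76.33 m
Δp = ρg·h_f = 997.8·9.81·76.33 = 747.1 kPa

Δp ≈ 747 kPa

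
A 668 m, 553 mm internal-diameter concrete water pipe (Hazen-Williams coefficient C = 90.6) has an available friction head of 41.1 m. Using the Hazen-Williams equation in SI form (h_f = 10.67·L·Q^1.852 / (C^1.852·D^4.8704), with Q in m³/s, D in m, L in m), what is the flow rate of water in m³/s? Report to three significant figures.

Rearranging: Q = [h_f·C^1.852·D^4.8704 / (10.67·L)]^(1/1.852)
Q = [41.1·90.6^1.852·0.553^4.8704 / (10.67·668)]^0.540 = 1.179 m³/s

Q ≈ 1.18 m³/s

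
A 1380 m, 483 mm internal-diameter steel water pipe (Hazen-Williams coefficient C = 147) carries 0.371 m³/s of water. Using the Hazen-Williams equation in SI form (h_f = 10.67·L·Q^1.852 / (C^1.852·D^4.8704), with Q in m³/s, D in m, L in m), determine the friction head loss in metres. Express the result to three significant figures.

h_f ≈ 7.87 m

h_f = 10.67·1380·0.371^1.852 / (147^1.852·0.483^4.8704) = 7.870 m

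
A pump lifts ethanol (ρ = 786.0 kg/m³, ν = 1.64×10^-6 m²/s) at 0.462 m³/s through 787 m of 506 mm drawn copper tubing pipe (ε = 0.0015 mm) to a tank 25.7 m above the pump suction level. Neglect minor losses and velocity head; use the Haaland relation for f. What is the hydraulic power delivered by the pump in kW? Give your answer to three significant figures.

P_hyd ≈ 110 kW

V = 4Q/(πD²) = 2.297 m/s; Re = 7.09×10^5; ε/D = 2.96×10^-6; f = 0.01233
h_f = f(L/D)V²/2g = 5.157 m
Total head H = z + h_f = 25.7 + 5.157 = 30.86 m
P_hyd = ρgQH = 786.0·9.81·0.462·30.86 = 109.9 kW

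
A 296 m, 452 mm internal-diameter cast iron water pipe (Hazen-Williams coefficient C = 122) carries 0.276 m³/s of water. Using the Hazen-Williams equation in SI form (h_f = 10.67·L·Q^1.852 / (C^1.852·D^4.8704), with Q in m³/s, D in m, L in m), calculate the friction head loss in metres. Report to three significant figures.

h_f = 10.67·296·0.276^1.852 / (122^1.852·0.452^4.8704) = 1.904 m

h_f ≈ 1.90 m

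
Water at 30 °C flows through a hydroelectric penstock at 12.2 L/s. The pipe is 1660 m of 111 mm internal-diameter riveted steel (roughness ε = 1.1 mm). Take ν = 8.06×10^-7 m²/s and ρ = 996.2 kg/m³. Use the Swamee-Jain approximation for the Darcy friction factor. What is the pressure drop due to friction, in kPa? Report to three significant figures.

Δp ≈ 454 kPa

V = 4Q/(πD²) = 4·0.0122/(π·0.111²) = 1.261 m/s
Re = VD/ν = 1.261·0.111/8.06×10^-7 = 1.74×10^5 → turbulent
ε/D = 1.1/111 = 0.00991
Swamee-Jain: f = 0.03831
h_f = f(L/D)V²/(2g) = 0.03831·(1660/0.111)·1.261²/(2·9.81) = 46.41 m
Δp = ρg·h_f = 996.2·9.81·46.41 = 453.6 kPa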